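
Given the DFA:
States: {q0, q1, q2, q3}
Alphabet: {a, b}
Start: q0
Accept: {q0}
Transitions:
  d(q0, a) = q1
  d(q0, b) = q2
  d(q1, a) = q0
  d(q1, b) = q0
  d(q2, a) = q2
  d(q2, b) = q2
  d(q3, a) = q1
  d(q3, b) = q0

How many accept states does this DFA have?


Accept states listed: {q0}
Counting: q0(1)

1


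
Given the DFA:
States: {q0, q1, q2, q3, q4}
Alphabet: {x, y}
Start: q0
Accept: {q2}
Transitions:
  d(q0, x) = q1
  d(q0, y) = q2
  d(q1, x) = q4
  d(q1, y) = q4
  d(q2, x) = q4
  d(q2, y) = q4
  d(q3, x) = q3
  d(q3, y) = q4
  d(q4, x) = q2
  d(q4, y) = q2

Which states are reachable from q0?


BFS from q0:
  layer 0: {q0}
  layer 1: {q1, q2}
  layer 2: {q4}

{q0, q1, q2, q4}


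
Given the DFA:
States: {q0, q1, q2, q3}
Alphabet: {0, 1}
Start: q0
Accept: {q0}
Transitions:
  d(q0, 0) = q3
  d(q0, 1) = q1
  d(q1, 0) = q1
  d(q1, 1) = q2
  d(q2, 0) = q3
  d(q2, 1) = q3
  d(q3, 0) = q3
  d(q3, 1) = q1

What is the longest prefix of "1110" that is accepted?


Run the DFA, marking each prefix where the state is accepting:
  "" -> q0 [accept]
  "1" -> q1 [reject]
  "11" -> q2 [reject]
  "111" -> q3 [reject]
  "1110" -> q3 [reject]

""


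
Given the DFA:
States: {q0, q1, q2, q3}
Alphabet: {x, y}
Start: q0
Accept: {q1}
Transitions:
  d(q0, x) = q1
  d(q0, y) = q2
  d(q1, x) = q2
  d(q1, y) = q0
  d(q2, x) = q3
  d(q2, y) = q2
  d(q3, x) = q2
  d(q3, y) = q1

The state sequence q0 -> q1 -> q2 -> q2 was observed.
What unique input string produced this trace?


Trace back each transition to find the symbol:
  q0 --[x]--> q1
  q1 --[x]--> q2
  q2 --[y]--> q2

"xxy"


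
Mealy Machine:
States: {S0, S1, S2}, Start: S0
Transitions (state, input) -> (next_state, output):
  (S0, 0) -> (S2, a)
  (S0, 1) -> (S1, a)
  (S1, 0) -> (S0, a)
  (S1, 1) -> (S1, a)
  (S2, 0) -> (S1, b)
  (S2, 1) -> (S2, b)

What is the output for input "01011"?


Step-by-step:
  (S0, 0) -> (S2, a)
  (S2, 1) -> (S2, b)
  (S2, 0) -> (S1, b)
  (S1, 1) -> (S1, a)
  (S1, 1) -> (S1, a)

"abbaa"


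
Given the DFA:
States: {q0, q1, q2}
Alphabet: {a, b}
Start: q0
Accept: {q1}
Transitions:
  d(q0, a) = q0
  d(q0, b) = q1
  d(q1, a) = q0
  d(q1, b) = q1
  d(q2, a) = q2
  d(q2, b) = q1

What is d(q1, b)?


Looking up transition d(q1, b)

q1


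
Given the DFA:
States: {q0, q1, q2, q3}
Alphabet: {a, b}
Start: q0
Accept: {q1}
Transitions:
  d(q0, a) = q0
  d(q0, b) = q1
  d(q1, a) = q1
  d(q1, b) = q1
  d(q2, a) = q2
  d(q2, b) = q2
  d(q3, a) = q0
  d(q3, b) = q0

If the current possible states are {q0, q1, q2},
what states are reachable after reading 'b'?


Apply transition on 'b' from each current state:
  d(q0, b) = q1
  d(q1, b) = q1
  d(q2, b) = q2

{q1, q2}


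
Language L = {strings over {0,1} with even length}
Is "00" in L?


length = 2; 2 mod 2 = 0

Yes, "00" is in L


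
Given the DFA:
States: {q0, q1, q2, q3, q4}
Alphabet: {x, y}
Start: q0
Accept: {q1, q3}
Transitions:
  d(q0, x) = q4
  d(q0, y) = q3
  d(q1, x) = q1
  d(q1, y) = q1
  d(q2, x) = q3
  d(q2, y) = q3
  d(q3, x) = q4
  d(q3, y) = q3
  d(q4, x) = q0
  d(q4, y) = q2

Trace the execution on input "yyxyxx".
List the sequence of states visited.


Input: yyxyxx
d(q0, y) = q3
d(q3, y) = q3
d(q3, x) = q4
d(q4, y) = q2
d(q2, x) = q3
d(q3, x) = q4


q0 -> q3 -> q3 -> q4 -> q2 -> q3 -> q4


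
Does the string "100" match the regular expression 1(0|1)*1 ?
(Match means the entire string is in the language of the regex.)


|string| = 3; first = '1'; last = '0'

No, "100" does not match 1(0|1)*1


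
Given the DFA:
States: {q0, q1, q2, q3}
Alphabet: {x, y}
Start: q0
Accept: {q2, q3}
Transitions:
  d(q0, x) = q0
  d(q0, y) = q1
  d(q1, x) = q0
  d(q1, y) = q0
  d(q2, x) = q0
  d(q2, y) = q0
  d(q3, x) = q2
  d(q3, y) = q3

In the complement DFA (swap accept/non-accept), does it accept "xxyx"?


Trace: q0 -> q0 -> q0 -> q1 -> q0
Final: q0
Original accept: {q2, q3}
Complement: q0 is not in original accept

Yes, complement accepts (original rejects)


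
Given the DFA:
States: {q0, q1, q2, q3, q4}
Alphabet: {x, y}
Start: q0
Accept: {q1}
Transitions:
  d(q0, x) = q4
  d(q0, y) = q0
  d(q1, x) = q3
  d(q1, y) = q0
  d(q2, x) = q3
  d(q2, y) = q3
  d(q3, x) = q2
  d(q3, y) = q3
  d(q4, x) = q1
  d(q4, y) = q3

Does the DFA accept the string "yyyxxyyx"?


Trace: q0 -> q0 -> q0 -> q0 -> q4 -> q1 -> q0 -> q0 -> q4
Final state: q4
Accept states: {q1}

No, rejected (final state q4 is not an accept state)


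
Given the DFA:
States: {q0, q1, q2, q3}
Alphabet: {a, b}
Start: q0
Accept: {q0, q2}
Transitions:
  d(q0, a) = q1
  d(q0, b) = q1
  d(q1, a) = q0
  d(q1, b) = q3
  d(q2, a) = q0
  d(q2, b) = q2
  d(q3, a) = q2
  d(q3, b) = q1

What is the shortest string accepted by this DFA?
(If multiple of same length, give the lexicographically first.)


BFS by string length (lex-first path to each state shown):
  len 0: q0<-""
Found accept state at length 0.

"" (empty string)


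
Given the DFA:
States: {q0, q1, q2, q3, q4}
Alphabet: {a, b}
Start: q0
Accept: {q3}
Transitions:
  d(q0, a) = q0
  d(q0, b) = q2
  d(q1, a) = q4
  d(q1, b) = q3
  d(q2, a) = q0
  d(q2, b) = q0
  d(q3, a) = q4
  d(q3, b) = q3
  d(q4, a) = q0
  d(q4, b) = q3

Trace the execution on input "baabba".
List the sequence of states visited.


Input: baabba
d(q0, b) = q2
d(q2, a) = q0
d(q0, a) = q0
d(q0, b) = q2
d(q2, b) = q0
d(q0, a) = q0


q0 -> q2 -> q0 -> q0 -> q2 -> q0 -> q0


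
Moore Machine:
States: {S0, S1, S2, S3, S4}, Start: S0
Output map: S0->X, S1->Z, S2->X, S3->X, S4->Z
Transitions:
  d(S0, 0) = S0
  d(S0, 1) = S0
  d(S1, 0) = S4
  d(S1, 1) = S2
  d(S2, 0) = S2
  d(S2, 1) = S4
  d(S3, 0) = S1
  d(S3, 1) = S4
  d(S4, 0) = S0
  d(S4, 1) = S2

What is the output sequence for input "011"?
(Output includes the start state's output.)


Start: S0 (output X)
  --0--> S0 (output X)
  --1--> S0 (output X)
  --1--> S0 (output X)

"XXXX"


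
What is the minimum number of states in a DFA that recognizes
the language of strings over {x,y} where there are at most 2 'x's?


States: count = 0, 1, ..., 2 (all accepting; 3 states), plus a dead state for count > 2.
Total: 3 + 1 = 4.

4


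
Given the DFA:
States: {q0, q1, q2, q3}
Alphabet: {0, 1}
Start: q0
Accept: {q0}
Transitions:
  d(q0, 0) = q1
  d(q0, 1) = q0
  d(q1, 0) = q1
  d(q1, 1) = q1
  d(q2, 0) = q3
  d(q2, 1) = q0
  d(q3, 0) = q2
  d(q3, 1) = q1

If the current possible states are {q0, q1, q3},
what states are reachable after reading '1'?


Apply transition on '1' from each current state:
  d(q0, 1) = q0
  d(q1, 1) = q1
  d(q3, 1) = q1

{q0, q1}


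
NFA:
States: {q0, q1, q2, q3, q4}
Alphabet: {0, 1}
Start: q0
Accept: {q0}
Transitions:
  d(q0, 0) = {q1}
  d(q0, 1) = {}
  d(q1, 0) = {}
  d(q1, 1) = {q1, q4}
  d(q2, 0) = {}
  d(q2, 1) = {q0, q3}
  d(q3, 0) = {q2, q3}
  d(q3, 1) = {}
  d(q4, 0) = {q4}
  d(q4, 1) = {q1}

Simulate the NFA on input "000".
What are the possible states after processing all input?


Start: {q0}
  --0--> {q1}
  --0--> {}
  --0--> {}

{} (empty set, no valid transitions)


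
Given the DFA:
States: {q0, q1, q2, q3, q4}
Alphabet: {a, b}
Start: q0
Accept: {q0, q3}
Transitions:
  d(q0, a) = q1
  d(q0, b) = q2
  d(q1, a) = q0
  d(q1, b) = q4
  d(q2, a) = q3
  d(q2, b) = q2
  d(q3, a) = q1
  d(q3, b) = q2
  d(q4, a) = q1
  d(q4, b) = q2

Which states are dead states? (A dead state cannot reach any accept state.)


Forward reachability from each state:
  q0 -> reaches accept state q0 (live)
  q1 -> reaches accept state q0 (live)
  q2 -> reaches accept state q0 (live)
  q3 -> reaches accept state q0 (live)
  q4 -> reaches accept state q0 (live)

None (all states can reach an accept state)


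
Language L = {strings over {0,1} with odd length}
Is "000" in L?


length = 3; 3 mod 2 = 1

Yes, "000" is in L


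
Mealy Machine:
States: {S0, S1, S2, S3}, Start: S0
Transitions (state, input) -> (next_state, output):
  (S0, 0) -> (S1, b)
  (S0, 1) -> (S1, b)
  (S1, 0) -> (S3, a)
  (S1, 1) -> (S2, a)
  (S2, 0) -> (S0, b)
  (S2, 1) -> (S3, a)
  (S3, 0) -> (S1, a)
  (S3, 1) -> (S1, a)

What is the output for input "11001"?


Step-by-step:
  (S0, 1) -> (S1, b)
  (S1, 1) -> (S2, a)
  (S2, 0) -> (S0, b)
  (S0, 0) -> (S1, b)
  (S1, 1) -> (S2, a)

"babba"


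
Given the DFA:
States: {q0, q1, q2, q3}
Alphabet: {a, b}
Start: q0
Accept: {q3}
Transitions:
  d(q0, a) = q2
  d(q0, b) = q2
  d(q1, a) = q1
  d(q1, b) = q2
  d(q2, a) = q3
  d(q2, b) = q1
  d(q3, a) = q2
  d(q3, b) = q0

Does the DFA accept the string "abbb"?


Trace: q0 -> q2 -> q1 -> q2 -> q1
Final state: q1
Accept states: {q3}

No, rejected (final state q1 is not an accept state)


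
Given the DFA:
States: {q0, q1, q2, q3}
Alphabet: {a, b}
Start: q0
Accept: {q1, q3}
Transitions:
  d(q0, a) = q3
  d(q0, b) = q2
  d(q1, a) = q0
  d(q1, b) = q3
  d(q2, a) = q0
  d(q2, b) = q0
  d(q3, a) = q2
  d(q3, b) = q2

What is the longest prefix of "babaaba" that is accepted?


Run the DFA, marking each prefix where the state is accepting:
  "" -> q0 [reject]
  "b" -> q2 [reject]
  "ba" -> q0 [reject]
  "bab" -> q2 [reject]
  "baba" -> q0 [reject]
  "babaa" -> q3 [accept]
  "babaab" -> q2 [reject]
  "babaaba" -> q0 [reject]

"babaa"


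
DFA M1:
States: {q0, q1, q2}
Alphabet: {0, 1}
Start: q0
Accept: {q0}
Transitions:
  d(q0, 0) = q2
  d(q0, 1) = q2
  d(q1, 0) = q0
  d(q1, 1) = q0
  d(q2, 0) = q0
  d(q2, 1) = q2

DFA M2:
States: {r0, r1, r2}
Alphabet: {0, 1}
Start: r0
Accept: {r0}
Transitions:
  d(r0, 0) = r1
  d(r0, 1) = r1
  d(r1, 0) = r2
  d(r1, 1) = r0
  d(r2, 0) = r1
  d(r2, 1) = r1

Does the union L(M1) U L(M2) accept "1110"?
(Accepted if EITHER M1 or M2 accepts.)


M1: final=q0 accepted=True
M2: final=r2 accepted=False

Yes, union accepts


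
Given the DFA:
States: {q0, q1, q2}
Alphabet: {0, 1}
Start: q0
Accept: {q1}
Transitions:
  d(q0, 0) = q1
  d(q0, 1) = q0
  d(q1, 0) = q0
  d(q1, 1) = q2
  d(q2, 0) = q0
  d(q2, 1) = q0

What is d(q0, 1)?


Looking up transition d(q0, 1)

q0


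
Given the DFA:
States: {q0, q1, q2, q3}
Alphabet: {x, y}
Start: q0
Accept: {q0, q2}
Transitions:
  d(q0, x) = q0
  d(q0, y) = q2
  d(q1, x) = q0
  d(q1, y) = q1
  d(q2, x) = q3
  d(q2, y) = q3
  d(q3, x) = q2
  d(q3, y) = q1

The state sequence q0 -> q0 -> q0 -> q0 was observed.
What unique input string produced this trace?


Trace back each transition to find the symbol:
  q0 --[x]--> q0
  q0 --[x]--> q0
  q0 --[x]--> q0

"xxx"


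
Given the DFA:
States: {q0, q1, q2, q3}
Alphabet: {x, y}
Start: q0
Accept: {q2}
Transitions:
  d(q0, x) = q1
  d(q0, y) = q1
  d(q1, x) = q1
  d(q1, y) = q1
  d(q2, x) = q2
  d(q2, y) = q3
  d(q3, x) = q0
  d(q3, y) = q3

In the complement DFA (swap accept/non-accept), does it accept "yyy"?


Trace: q0 -> q1 -> q1 -> q1
Final: q1
Original accept: {q2}
Complement: q1 is not in original accept

Yes, complement accepts (original rejects)


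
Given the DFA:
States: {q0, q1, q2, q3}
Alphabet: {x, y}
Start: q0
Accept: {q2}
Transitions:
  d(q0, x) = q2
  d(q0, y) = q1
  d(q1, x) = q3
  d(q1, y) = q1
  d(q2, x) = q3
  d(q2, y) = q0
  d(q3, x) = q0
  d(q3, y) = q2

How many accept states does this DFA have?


Accept states listed: {q2}
Counting: q2(1)

1


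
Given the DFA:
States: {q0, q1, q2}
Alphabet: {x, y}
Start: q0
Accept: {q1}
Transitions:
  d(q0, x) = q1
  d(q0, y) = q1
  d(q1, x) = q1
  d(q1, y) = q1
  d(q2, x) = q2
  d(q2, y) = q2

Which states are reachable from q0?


BFS from q0:
  layer 0: {q0}
  layer 1: {q1}

{q0, q1}


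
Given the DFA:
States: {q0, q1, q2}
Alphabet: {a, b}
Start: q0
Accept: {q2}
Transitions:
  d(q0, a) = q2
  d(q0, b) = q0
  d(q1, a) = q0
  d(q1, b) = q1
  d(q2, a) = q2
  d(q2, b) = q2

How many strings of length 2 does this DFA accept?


Enumerating all length-2 strings:
  "aa" -> q2 [accept]
  "ab" -> q2 [accept]
  "ba" -> q2 [accept]
  "bb" -> q0 [reject]

3 out of 4


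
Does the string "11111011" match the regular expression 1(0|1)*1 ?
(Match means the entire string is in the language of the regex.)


|string| = 8; first = '1'; last = '1'

Yes, "11111011" matches 1(0|1)*1


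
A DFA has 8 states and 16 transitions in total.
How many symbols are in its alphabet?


Each state has exactly one transition per symbol.
|alphabet| = transitions / states = 16 / 8 = 2

2


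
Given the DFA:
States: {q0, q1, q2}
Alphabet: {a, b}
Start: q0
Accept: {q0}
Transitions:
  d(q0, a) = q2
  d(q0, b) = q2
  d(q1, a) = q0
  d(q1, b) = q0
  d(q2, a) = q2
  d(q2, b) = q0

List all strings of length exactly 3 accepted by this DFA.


All strings of length 3: 8 total
Accepted: 2

"aab", "bab"


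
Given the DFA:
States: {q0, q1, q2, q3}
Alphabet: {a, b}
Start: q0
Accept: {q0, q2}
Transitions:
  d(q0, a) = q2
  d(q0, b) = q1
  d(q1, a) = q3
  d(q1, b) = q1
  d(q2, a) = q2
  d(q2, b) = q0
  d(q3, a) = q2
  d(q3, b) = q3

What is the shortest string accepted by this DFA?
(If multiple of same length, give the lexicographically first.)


BFS by string length (lex-first path to each state shown):
  len 0: q0<-""
Found accept state at length 0.

"" (empty string)


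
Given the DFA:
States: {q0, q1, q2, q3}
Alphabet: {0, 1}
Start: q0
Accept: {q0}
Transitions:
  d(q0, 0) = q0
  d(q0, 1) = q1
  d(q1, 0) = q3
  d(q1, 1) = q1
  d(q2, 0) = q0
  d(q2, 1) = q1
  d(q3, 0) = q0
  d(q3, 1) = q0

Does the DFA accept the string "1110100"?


Trace: q0 -> q1 -> q1 -> q1 -> q3 -> q0 -> q0 -> q0
Final state: q0
Accept states: {q0}

Yes, accepted (final state q0 is an accept state)


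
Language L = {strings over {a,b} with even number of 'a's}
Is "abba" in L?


count('a') = 2; 2 mod 2 = 0

Yes, "abba" is in L


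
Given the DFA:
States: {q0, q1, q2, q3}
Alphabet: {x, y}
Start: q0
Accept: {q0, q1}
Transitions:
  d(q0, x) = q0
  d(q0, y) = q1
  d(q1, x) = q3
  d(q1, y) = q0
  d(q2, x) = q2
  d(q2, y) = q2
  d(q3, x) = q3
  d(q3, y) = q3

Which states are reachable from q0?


BFS from q0:
  layer 0: {q0}
  layer 1: {q1}
  layer 2: {q3}

{q0, q1, q3}


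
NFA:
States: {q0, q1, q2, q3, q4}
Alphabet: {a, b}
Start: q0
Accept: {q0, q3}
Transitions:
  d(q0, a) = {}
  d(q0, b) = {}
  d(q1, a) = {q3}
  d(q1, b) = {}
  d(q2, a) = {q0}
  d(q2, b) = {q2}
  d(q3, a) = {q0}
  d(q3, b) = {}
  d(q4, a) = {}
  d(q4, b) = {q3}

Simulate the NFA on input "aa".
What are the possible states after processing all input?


Start: {q0}
  --a--> {}
  --a--> {}

{} (empty set, no valid transitions)


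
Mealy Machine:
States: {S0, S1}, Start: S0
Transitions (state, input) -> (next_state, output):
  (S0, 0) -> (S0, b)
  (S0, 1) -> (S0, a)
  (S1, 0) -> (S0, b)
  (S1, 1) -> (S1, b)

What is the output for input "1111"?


Step-by-step:
  (S0, 1) -> (S0, a)
  (S0, 1) -> (S0, a)
  (S0, 1) -> (S0, a)
  (S0, 1) -> (S0, a)

"aaaa"


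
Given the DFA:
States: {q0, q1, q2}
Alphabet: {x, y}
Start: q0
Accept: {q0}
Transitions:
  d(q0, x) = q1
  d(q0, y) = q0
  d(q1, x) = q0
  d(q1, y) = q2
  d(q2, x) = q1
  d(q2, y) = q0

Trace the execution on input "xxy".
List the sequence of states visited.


Input: xxy
d(q0, x) = q1
d(q1, x) = q0
d(q0, y) = q0


q0 -> q1 -> q0 -> q0


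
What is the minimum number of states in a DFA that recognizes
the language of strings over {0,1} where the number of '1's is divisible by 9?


States track (count of '1') mod 9.
Need 9 states: one per remainder 0..8; accept = remainder 0.

9


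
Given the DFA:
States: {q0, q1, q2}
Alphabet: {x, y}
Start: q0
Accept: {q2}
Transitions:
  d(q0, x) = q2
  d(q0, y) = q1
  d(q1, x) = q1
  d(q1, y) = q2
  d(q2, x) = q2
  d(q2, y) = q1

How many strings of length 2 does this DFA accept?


Enumerating all length-2 strings:
  "xx" -> q2 [accept]
  "xy" -> q1 [reject]
  "yx" -> q1 [reject]
  "yy" -> q2 [accept]

2 out of 4


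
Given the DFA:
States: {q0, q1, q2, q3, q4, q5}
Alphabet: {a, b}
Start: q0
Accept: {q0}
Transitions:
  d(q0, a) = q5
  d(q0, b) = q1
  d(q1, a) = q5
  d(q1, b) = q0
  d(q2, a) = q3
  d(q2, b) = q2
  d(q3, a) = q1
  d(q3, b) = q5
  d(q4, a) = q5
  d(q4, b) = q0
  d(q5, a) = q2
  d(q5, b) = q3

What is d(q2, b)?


Looking up transition d(q2, b)

q2


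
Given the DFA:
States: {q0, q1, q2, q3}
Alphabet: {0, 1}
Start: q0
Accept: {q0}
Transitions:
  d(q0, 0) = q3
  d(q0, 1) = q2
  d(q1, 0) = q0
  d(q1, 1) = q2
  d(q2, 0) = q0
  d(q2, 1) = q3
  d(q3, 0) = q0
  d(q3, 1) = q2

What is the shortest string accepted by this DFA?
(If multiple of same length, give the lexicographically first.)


BFS by string length (lex-first path to each state shown):
  len 0: q0<-""
Found accept state at length 0.

"" (empty string)


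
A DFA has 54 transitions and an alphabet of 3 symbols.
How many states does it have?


Each state has exactly one transition per symbol.
states = transitions / |alphabet| = 54 / 3 = 18

18


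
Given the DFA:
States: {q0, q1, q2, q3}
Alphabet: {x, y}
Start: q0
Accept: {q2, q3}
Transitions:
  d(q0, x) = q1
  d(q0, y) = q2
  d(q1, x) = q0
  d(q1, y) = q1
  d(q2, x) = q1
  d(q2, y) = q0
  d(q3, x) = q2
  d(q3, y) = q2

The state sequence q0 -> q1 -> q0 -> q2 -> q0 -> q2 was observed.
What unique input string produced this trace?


Trace back each transition to find the symbol:
  q0 --[x]--> q1
  q1 --[x]--> q0
  q0 --[y]--> q2
  q2 --[y]--> q0
  q0 --[y]--> q2

"xxyyy"


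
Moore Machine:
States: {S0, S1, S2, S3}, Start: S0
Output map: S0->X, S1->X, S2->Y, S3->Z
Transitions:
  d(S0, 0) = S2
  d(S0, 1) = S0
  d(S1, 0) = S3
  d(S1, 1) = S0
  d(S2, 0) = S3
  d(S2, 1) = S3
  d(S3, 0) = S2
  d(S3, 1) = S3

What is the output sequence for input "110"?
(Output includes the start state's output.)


Start: S0 (output X)
  --1--> S0 (output X)
  --1--> S0 (output X)
  --0--> S2 (output Y)

"XXXY"


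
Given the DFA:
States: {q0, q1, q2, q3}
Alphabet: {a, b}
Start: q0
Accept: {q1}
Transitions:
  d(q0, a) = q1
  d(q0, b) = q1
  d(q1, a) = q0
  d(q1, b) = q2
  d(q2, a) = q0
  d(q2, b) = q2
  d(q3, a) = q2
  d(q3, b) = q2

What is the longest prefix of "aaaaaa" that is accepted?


Run the DFA, marking each prefix where the state is accepting:
  "" -> q0 [reject]
  "a" -> q1 [accept]
  "aa" -> q0 [reject]
  "aaa" -> q1 [accept]
  "aaaa" -> q0 [reject]
  "aaaaa" -> q1 [accept]
  "aaaaaa" -> q0 [reject]

"aaaaa"


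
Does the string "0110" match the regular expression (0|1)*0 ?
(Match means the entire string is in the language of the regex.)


|string| = 4; first = '0'; last = '0'

Yes, "0110" matches (0|1)*0


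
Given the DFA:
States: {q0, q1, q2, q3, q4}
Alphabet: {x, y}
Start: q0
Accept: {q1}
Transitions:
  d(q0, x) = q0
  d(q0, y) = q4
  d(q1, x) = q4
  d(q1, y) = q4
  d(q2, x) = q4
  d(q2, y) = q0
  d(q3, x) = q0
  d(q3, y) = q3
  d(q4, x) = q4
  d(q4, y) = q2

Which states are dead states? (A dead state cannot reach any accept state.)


Forward reachability from each state:
  q0 -> reaches {q0, q2, q4}, no accept state (dead)
  q1 -> reaches accept state q1 (live)
  q2 -> reaches {q0, q2, q4}, no accept state (dead)
  q3 -> reaches {q0, q2, q3, q4}, no accept state (dead)
  q4 -> reaches {q0, q2, q4}, no accept state (dead)

{q0, q2, q3, q4}


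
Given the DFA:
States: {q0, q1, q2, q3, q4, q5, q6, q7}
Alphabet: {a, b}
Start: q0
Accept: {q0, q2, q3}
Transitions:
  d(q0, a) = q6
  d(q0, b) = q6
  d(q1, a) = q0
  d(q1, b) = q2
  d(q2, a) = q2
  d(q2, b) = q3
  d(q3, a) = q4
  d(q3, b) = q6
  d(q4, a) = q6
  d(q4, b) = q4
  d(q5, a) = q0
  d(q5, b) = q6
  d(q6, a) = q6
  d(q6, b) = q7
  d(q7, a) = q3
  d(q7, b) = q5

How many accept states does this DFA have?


Accept states listed: {q0, q2, q3}
Counting: q0(1) q2(2) q3(3)

3


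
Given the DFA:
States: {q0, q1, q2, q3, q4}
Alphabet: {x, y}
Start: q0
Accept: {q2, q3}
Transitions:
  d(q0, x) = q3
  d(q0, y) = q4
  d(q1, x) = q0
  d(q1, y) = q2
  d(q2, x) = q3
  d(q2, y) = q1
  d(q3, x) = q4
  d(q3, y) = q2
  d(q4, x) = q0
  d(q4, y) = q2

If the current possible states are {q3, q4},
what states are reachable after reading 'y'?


Apply transition on 'y' from each current state:
  d(q3, y) = q2
  d(q4, y) = q2

{q2}


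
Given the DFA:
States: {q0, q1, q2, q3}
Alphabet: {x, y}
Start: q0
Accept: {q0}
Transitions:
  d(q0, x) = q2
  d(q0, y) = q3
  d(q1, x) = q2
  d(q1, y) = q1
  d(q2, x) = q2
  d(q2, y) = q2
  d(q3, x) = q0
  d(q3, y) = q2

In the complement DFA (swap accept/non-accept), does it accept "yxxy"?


Trace: q0 -> q3 -> q0 -> q2 -> q2
Final: q2
Original accept: {q0}
Complement: q2 is not in original accept

Yes, complement accepts (original rejects)


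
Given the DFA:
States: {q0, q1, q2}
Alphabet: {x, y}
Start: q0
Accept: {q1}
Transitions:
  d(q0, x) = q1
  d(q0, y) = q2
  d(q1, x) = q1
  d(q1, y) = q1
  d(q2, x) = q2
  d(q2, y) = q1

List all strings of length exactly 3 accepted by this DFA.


All strings of length 3: 8 total
Accepted: 7

"xxx", "xxy", "xyx", "xyy", "yxy", "yyx", "yyy"


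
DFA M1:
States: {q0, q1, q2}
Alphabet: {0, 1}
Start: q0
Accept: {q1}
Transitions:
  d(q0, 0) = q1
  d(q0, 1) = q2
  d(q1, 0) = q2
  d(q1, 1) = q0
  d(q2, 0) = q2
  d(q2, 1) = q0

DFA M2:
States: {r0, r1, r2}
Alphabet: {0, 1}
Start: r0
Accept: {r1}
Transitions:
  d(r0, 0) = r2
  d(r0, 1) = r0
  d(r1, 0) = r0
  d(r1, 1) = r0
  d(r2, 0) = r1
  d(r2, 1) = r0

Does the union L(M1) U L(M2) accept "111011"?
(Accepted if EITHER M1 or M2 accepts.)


M1: final=q2 accepted=False
M2: final=r0 accepted=False

No, union rejects (neither accepts)


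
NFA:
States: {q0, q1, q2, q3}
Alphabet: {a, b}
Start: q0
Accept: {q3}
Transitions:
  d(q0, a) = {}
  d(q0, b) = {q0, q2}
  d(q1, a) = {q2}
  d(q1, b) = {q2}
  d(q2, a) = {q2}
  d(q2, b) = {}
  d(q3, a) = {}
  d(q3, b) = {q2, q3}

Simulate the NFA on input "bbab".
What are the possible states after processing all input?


Start: {q0}
  --b--> {q0, q2}
  --b--> {q0, q2}
  --a--> {q2}
  --b--> {}

{} (empty set, no valid transitions)


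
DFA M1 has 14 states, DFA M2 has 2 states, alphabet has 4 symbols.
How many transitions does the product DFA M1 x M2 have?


Product DFA has 14 * 2 = 28 states.
Each has 4 transitions: 28 * 4 = 112

112


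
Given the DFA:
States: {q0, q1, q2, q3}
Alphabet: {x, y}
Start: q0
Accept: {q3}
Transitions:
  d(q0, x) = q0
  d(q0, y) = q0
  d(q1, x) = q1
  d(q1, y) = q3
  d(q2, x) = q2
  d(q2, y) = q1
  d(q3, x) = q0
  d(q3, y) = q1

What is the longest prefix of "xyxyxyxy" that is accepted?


Run the DFA, marking each prefix where the state is accepting:
  "" -> q0 [reject]
  "x" -> q0 [reject]
  "xy" -> q0 [reject]
  "xyx" -> q0 [reject]
  "xyxy" -> q0 [reject]
  "xyxyx" -> q0 [reject]
  "xyxyxy" -> q0 [reject]
  "xyxyxyx" -> q0 [reject]
  "xyxyxyxy" -> q0 [reject]

No prefix is accepted


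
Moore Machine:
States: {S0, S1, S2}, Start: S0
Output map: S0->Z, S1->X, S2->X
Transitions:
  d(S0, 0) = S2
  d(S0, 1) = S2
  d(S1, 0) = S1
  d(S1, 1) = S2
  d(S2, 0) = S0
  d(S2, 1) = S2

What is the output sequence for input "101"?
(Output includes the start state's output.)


Start: S0 (output Z)
  --1--> S2 (output X)
  --0--> S0 (output Z)
  --1--> S2 (output X)

"ZXZX"


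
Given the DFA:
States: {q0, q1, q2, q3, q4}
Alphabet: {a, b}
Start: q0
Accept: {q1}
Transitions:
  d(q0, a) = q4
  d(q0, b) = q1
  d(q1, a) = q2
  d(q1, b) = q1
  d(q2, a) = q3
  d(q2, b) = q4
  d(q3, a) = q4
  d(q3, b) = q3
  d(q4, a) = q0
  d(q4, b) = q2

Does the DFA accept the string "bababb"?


Trace: q0 -> q1 -> q2 -> q4 -> q0 -> q1 -> q1
Final state: q1
Accept states: {q1}

Yes, accepted (final state q1 is an accept state)


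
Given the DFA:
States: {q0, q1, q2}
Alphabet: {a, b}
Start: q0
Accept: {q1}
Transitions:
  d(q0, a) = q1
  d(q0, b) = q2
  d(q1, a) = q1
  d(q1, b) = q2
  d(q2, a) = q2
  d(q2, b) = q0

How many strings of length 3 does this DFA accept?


Enumerating all length-3 strings:
  "aaa" -> q1 [accept]
  "aab" -> q2 [reject]
  "aba" -> q2 [reject]
  "abb" -> q0 [reject]
  "baa" -> q2 [reject]
  "bab" -> q0 [reject]
  "bba" -> q1 [accept]
  "bbb" -> q2 [reject]

2 out of 8


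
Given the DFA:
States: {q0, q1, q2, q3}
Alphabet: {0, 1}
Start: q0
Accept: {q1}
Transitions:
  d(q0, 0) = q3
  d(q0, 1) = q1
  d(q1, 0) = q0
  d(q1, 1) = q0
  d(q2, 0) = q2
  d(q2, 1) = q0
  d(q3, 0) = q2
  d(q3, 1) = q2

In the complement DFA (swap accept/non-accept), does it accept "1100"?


Trace: q0 -> q1 -> q0 -> q3 -> q2
Final: q2
Original accept: {q1}
Complement: q2 is not in original accept

Yes, complement accepts (original rejects)


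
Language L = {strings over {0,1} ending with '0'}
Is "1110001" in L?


last symbol = '1'

No, "1110001" is not in L


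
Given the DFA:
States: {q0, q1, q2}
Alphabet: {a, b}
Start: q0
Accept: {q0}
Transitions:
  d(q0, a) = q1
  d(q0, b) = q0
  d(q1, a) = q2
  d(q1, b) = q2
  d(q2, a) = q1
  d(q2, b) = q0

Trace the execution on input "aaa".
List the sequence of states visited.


Input: aaa
d(q0, a) = q1
d(q1, a) = q2
d(q2, a) = q1


q0 -> q1 -> q2 -> q1


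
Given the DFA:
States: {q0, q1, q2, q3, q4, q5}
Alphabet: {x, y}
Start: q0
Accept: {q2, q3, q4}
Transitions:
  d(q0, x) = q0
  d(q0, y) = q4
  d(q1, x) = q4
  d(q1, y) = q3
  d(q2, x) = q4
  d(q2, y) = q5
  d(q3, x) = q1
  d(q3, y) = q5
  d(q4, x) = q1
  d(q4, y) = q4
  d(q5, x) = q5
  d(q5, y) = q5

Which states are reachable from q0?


BFS from q0:
  layer 0: {q0}
  layer 1: {q4}
  layer 2: {q1}
  layer 3: {q3}
  layer 4: {q5}

{q0, q1, q3, q4, q5}


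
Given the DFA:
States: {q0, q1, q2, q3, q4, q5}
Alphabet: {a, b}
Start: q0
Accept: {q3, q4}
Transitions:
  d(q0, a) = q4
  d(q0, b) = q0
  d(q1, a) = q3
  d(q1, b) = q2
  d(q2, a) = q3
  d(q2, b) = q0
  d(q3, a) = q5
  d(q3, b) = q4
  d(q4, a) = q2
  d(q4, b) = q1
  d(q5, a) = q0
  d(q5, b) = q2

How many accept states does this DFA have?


Accept states listed: {q3, q4}
Counting: q3(1) q4(2)

2


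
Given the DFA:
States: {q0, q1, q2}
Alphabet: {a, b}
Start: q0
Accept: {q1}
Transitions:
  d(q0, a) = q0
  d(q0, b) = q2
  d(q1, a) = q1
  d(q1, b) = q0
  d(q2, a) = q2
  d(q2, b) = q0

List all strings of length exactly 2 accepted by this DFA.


All strings of length 2: 4 total
Accepted: 0

None


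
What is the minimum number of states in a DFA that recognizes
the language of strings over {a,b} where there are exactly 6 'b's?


States: count = 0, 1, ..., 6 (that's 7 states), plus a dead state for count > 6.
Total: 7 + 1 = 8. Accept = count-6 state.

8


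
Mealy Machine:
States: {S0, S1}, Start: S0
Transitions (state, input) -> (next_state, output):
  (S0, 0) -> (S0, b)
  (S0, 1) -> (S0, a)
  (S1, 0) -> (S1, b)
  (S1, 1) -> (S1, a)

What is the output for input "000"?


Step-by-step:
  (S0, 0) -> (S0, b)
  (S0, 0) -> (S0, b)
  (S0, 0) -> (S0, b)

"bbb"


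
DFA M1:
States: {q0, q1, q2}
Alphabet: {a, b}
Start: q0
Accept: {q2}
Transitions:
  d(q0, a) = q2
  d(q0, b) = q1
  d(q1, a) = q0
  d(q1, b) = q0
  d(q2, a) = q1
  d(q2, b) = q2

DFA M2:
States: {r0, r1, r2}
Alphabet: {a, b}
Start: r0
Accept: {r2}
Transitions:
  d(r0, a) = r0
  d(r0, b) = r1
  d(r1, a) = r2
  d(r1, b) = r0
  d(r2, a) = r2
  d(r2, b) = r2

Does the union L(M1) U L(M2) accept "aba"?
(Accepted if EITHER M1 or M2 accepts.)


M1: final=q1 accepted=False
M2: final=r2 accepted=True

Yes, union accepts


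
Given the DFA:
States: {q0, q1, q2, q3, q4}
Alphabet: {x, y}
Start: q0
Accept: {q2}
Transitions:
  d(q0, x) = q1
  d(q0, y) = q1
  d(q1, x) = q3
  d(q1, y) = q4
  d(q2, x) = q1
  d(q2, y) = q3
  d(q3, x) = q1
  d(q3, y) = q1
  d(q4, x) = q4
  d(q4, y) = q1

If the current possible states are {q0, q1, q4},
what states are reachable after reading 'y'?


Apply transition on 'y' from each current state:
  d(q0, y) = q1
  d(q1, y) = q4
  d(q4, y) = q1

{q1, q4}


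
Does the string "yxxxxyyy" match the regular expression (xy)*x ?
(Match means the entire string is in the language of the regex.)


|string| = 8; first = 'y'; last = 'y'

No, "yxxxxyyy" does not match (xy)*x


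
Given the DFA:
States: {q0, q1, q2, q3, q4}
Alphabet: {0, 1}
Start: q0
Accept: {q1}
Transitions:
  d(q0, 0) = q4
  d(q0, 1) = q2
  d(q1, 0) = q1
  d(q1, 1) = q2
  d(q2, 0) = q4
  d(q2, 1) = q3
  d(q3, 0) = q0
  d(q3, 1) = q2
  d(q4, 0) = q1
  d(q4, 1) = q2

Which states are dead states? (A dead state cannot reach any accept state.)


Forward reachability from each state:
  q0 -> reaches accept state q1 (live)
  q1 -> reaches accept state q1 (live)
  q2 -> reaches accept state q1 (live)
  q3 -> reaches accept state q1 (live)
  q4 -> reaches accept state q1 (live)

None (all states can reach an accept state)


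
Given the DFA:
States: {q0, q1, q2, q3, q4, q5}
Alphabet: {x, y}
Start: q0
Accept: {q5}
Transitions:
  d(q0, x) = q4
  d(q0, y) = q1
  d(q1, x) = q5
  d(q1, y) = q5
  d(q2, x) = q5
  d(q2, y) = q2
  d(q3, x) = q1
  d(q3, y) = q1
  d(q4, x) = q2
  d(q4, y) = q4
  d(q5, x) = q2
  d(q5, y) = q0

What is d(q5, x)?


Looking up transition d(q5, x)

q2


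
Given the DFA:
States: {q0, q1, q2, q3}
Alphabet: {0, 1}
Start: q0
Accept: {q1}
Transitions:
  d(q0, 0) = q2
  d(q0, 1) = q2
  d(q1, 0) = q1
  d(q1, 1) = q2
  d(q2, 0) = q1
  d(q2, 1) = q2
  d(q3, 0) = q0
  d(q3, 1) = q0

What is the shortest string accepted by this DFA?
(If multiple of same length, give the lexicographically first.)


BFS by string length (lex-first path to each state shown):
  len 0: q0<-""
  len 1: q2<-"0"
  len 2: q1<-"00", q2<-"01"
Found accept state at length 2.

"00"


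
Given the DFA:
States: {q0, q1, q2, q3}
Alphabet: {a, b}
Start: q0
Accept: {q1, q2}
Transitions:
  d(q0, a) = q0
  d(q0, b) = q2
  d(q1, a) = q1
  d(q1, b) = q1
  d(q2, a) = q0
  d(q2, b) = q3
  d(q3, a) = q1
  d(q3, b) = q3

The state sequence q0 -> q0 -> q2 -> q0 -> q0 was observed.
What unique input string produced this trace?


Trace back each transition to find the symbol:
  q0 --[a]--> q0
  q0 --[b]--> q2
  q2 --[a]--> q0
  q0 --[a]--> q0

"abaa"


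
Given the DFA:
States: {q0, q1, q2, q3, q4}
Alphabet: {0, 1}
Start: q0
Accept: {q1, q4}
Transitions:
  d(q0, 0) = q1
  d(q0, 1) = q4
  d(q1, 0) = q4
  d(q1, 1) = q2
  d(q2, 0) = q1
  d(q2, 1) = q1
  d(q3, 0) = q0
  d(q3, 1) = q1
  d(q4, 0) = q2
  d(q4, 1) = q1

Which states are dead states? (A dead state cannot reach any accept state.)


Forward reachability from each state:
  q0 -> reaches accept state q1 (live)
  q1 -> reaches accept state q1 (live)
  q2 -> reaches accept state q1 (live)
  q3 -> reaches accept state q1 (live)
  q4 -> reaches accept state q1 (live)

None (all states can reach an accept state)


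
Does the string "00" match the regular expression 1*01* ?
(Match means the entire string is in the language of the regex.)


|string| = 2; first = '0'; last = '0'

No, "00" does not match 1*01*


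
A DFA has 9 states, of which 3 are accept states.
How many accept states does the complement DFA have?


Complement swaps accept and non-accept states.
9 - 3 = 6

6


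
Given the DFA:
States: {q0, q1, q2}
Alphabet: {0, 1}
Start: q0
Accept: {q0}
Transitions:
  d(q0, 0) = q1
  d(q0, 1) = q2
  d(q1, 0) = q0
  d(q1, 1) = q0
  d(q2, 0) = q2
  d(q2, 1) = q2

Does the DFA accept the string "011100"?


Trace: q0 -> q1 -> q0 -> q2 -> q2 -> q2 -> q2
Final state: q2
Accept states: {q0}

No, rejected (final state q2 is not an accept state)


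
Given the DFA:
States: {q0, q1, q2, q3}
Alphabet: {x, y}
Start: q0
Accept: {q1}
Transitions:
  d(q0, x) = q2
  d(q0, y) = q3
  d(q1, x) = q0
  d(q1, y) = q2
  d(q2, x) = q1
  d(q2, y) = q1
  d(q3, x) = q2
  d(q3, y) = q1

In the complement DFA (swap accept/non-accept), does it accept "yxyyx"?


Trace: q0 -> q3 -> q2 -> q1 -> q2 -> q1
Final: q1
Original accept: {q1}
Complement: q1 is in original accept

No, complement rejects (original accepts)


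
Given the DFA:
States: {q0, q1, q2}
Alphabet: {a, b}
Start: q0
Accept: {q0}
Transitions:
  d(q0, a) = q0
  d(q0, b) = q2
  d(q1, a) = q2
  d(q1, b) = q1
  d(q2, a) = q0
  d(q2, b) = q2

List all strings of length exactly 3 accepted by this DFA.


All strings of length 3: 8 total
Accepted: 4

"aaa", "aba", "baa", "bba"


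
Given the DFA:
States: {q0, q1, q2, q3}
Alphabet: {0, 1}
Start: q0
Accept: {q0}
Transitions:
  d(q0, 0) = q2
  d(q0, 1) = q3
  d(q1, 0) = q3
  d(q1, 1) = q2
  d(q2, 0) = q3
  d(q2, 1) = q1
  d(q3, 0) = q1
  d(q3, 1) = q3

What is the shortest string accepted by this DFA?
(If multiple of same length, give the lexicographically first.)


BFS by string length (lex-first path to each state shown):
  len 0: q0<-""
Found accept state at length 0.

"" (empty string)


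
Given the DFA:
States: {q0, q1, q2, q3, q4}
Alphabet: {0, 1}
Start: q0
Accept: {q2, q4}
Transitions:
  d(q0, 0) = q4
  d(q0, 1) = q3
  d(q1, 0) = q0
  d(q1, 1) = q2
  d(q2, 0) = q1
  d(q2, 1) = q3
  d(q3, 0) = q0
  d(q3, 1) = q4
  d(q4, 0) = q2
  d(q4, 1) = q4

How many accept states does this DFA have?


Accept states listed: {q2, q4}
Counting: q2(1) q4(2)

2


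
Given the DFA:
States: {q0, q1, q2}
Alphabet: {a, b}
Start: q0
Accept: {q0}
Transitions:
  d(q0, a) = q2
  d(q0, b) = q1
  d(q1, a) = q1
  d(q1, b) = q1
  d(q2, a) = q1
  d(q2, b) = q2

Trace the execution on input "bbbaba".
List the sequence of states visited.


Input: bbbaba
d(q0, b) = q1
d(q1, b) = q1
d(q1, b) = q1
d(q1, a) = q1
d(q1, b) = q1
d(q1, a) = q1


q0 -> q1 -> q1 -> q1 -> q1 -> q1 -> q1


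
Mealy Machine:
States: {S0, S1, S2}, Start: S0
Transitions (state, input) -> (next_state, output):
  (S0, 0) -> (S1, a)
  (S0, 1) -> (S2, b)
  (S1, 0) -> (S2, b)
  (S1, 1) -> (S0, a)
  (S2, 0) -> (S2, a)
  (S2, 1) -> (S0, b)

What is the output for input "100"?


Step-by-step:
  (S0, 1) -> (S2, b)
  (S2, 0) -> (S2, a)
  (S2, 0) -> (S2, a)

"baa"


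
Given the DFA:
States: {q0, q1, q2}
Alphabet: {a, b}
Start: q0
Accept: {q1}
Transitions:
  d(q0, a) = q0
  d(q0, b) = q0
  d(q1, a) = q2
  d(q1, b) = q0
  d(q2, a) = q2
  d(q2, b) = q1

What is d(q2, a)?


Looking up transition d(q2, a)

q2


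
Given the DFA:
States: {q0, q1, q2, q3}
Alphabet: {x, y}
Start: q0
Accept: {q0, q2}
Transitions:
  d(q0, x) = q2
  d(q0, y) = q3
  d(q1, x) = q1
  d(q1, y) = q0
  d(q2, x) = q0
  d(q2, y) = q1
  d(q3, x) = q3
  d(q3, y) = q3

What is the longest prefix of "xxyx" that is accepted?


Run the DFA, marking each prefix where the state is accepting:
  "" -> q0 [accept]
  "x" -> q2 [accept]
  "xx" -> q0 [accept]
  "xxy" -> q3 [reject]
  "xxyx" -> q3 [reject]

"xx"


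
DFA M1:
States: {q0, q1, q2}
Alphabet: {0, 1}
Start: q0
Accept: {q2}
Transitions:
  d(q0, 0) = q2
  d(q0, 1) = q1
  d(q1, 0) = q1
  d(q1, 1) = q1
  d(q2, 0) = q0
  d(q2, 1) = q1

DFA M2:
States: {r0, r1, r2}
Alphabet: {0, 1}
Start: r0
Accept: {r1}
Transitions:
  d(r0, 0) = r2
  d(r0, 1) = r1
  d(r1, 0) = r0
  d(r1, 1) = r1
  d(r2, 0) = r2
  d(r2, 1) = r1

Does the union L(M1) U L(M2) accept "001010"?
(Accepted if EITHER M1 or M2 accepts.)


M1: final=q1 accepted=False
M2: final=r0 accepted=False

No, union rejects (neither accepts)


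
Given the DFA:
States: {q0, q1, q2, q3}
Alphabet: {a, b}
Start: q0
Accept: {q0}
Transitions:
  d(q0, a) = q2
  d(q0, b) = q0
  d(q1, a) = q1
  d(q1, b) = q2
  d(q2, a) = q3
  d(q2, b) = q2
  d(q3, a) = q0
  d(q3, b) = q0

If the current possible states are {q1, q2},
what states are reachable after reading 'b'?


Apply transition on 'b' from each current state:
  d(q1, b) = q2
  d(q2, b) = q2

{q2}


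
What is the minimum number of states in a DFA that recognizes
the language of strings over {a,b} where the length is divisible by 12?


States track (length) mod 12.
Need 12 states: one per remainder 0..11; accept = remainder 0.

12


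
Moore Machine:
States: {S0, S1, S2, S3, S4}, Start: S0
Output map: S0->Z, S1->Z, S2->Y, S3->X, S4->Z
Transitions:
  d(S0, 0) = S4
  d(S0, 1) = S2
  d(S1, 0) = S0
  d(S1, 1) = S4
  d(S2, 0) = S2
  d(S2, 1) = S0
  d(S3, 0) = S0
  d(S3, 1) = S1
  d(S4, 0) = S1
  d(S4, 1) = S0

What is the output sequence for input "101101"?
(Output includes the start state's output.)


Start: S0 (output Z)
  --1--> S2 (output Y)
  --0--> S2 (output Y)
  --1--> S0 (output Z)
  --1--> S2 (output Y)
  --0--> S2 (output Y)
  --1--> S0 (output Z)

"ZYYZYYZ"


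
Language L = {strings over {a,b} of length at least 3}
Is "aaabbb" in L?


length = 6

Yes, "aaabbb" is in L


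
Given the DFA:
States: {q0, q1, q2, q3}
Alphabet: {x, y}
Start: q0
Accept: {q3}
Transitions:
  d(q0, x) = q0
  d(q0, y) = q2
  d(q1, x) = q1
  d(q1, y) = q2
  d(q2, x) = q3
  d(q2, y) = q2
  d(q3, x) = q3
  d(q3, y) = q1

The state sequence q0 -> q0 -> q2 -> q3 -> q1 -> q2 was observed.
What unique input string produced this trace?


Trace back each transition to find the symbol:
  q0 --[x]--> q0
  q0 --[y]--> q2
  q2 --[x]--> q3
  q3 --[y]--> q1
  q1 --[y]--> q2

"xyxyy"


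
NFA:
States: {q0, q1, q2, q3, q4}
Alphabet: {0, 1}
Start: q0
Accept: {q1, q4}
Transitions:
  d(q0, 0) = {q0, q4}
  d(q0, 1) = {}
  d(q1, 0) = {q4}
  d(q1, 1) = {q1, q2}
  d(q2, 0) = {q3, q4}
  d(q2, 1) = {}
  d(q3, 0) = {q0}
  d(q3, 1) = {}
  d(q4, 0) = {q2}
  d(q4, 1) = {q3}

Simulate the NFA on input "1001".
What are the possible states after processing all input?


Start: {q0}
  --1--> {}
  --0--> {}
  --0--> {}
  --1--> {}

{} (empty set, no valid transitions)


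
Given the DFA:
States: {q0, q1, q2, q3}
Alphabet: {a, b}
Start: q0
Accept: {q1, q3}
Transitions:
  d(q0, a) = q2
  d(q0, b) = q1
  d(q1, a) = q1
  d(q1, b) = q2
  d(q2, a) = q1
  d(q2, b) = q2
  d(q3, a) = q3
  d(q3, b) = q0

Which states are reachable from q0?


BFS from q0:
  layer 0: {q0}
  layer 1: {q1, q2}

{q0, q1, q2}


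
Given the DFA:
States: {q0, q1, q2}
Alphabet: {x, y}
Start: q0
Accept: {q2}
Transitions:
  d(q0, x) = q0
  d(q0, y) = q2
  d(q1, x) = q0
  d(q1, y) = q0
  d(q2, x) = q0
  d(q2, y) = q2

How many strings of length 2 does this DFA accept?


Enumerating all length-2 strings:
  "xx" -> q0 [reject]
  "xy" -> q2 [accept]
  "yx" -> q0 [reject]
  "yy" -> q2 [accept]

2 out of 4


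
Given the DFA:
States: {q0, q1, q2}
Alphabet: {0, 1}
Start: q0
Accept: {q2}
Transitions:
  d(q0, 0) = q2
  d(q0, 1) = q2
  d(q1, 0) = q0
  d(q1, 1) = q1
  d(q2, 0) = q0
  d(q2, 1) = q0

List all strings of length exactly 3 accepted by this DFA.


All strings of length 3: 8 total
Accepted: 8

"000", "001", "010", "011", "100", "101", "110", "111"


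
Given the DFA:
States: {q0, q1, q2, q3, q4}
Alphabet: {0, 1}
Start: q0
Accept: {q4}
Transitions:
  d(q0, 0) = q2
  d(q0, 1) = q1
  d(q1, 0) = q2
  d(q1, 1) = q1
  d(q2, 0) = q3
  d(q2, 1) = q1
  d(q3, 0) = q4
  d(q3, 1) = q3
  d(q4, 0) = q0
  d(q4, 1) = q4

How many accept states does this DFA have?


Accept states listed: {q4}
Counting: q4(1)

1


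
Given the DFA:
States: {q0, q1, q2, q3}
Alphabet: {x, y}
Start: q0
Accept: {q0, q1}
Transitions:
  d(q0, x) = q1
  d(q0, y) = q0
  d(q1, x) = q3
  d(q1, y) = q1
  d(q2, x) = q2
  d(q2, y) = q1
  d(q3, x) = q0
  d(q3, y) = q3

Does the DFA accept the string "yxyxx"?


Trace: q0 -> q0 -> q1 -> q1 -> q3 -> q0
Final state: q0
Accept states: {q0, q1}

Yes, accepted (final state q0 is an accept state)


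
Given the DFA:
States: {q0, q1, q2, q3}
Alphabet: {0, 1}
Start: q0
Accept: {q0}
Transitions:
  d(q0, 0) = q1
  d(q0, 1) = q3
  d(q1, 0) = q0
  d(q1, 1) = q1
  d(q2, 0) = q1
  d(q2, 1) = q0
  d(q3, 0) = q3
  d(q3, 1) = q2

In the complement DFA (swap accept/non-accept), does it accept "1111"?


Trace: q0 -> q3 -> q2 -> q0 -> q3
Final: q3
Original accept: {q0}
Complement: q3 is not in original accept

Yes, complement accepts (original rejects)


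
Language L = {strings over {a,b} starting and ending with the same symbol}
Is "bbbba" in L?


first = 'b', last = 'a'

No, "bbbba" is not in L


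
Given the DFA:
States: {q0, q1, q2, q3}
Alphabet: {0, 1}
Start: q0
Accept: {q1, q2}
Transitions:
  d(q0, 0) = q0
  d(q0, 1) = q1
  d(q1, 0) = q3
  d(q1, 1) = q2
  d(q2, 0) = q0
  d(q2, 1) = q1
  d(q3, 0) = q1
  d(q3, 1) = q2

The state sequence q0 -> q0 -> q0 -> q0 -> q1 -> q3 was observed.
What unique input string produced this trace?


Trace back each transition to find the symbol:
  q0 --[0]--> q0
  q0 --[0]--> q0
  q0 --[0]--> q0
  q0 --[1]--> q1
  q1 --[0]--> q3

"00010"


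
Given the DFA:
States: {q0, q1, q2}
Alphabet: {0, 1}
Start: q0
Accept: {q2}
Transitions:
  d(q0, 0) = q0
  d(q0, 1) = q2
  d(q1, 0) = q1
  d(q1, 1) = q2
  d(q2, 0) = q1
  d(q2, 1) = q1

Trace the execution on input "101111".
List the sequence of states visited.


Input: 101111
d(q0, 1) = q2
d(q2, 0) = q1
d(q1, 1) = q2
d(q2, 1) = q1
d(q1, 1) = q2
d(q2, 1) = q1


q0 -> q2 -> q1 -> q2 -> q1 -> q2 -> q1
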